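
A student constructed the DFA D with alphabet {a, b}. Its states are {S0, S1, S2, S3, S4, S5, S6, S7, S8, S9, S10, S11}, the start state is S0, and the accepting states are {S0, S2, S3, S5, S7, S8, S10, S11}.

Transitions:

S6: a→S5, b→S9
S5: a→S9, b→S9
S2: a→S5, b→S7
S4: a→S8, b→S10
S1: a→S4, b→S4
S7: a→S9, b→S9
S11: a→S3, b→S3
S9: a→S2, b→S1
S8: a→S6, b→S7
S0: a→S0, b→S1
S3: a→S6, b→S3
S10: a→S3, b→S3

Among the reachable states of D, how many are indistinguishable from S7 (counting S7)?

2

First remove the unreachable states {S11}; 11 states remain.
P0 = {S0,S2,S3,S5,S7,S8,S10} | {S1,S4,S6,S9}.
Split {S0,S2,S3,S5,S7,S8,S10} by δ(·,a) → {S3,S5,S7,S8} and {S0,S2,S10}.
Refine {S3,S5,S7,S8} on symbol b: members go to different blocks, giving {S3,S8} and {S5,S7}.
On input b, block {S3,S8} splits into {S3} and {S8}.
On input a, block {S1,S4,S6,S9} splits into {S1} and {S4} and {S6} and {S9}.
On input a, block {S0,S2,S10} splits into {S0} and {S2} and {S10}.
Stable partition: {S3} | {S1} | {S0} | {S5,S7} | {S8} | {S4} | {S6} | {S9} | {S2} | {S10} — 10 equivalence classes.
The equivalence class containing S7 is {S5,S7}, of size 2.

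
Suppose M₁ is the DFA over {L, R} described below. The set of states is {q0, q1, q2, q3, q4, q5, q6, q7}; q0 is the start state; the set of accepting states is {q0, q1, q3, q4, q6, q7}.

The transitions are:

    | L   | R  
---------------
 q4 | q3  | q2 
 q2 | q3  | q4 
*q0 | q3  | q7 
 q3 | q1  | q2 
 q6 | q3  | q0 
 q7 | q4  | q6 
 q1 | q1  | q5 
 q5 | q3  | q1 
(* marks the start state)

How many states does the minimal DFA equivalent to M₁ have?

Start with accepting vs non-accepting: {q0,q1,q3,q4,q6,q7} | {q2,q5}.
Refine {q0,q1,q3,q4,q6,q7} on symbol R: members go to different blocks, giving {q0,q6,q7} and {q1,q3,q4}.
Stable partition: {q0,q6,q7} | {q2,q5} | {q1,q3,q4} — 3 equivalence classes.

3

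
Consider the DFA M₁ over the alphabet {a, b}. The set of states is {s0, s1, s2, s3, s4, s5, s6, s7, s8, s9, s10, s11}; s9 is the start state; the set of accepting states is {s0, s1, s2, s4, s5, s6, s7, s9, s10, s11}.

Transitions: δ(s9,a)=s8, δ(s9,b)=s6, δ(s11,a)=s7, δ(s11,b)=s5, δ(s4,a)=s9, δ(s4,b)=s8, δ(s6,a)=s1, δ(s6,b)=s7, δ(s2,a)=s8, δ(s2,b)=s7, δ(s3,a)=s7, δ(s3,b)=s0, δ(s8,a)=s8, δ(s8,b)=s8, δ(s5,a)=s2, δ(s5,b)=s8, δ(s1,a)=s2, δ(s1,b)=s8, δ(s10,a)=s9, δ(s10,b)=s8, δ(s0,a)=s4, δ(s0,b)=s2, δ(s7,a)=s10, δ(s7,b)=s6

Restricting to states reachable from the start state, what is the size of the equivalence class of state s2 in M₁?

First remove the unreachable states {s0,s3,s4,s5,s11}; 7 states remain.
Start with accepting vs non-accepting: {s1,s2,s6,s7,s9,s10} | {s8}.
Split {s1,s2,s6,s7,s9,s10} by δ(·,a) → {s1,s6,s7,s10} and {s2,s9}.
On input a, block {s1,s6,s7,s10} splits into {s1,s10} and {s6,s7}.
No further refinement is possible. Final partition (4 blocks): {s1,s10} | {s8} | {s2,s9} | {s6,s7}.
State s2 belongs to the block {s2,s9}, which has 2 states.

2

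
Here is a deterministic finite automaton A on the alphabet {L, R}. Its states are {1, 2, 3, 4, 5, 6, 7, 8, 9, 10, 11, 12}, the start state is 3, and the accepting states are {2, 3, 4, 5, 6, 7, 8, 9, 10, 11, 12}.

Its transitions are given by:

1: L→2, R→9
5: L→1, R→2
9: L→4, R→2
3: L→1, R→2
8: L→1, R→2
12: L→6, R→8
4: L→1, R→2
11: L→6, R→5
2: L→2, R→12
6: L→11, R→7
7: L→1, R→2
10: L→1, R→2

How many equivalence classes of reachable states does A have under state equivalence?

5

First remove the unreachable states {10}; 11 states remain.
Initial partition by acceptance: {2,3,4,5,6,7,8,9,11,12} | {1}.
Refine {2,3,4,5,6,7,8,9,11,12} on symbol L: members go to different blocks, giving {2,6,9,11,12} and {3,4,5,7,8}.
On input L, block {2,6,9,11,12} splits into {2,6,11,12} and {9}.
Refine {2,6,11,12} on symbol R: members go to different blocks, giving {6,11,12} and {2}.
No further refinement is possible. Final partition (5 blocks): {6,11,12} | {1} | {3,4,5,7,8} | {9} | {2}.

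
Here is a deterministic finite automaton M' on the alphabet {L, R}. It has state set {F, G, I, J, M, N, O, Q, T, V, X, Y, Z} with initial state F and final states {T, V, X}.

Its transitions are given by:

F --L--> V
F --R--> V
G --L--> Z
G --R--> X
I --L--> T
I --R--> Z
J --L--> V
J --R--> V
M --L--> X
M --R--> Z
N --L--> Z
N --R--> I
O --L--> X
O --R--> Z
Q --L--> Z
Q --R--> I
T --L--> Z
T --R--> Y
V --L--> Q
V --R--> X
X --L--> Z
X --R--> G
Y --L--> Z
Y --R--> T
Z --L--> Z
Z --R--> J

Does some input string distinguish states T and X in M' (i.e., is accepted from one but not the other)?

States {M,N,O} cannot be reached from the start state, so discard them.
P0 = {T,V,X} | {F,G,I,J,Q,Y,Z}.
On input R, block {T,V,X} splits into {T,X} and {V}.
On input L, block {F,G,I,J,Q,Y,Z} splits into {G,Q,Y,Z} and {F,J} and {I}.
Refine {G,Q,Y,Z} on symbol R: members go to different blocks, giving {G,Y} and {Z} and {Q}.
The partition is now stable with 7 blocks: {T,X} | {G,Y} | {V} | {F,J} | {I} | {Z} | {Q}.
T and X lie in the same block of the stable partition, so they are equivalent — no string distinguishes them.

No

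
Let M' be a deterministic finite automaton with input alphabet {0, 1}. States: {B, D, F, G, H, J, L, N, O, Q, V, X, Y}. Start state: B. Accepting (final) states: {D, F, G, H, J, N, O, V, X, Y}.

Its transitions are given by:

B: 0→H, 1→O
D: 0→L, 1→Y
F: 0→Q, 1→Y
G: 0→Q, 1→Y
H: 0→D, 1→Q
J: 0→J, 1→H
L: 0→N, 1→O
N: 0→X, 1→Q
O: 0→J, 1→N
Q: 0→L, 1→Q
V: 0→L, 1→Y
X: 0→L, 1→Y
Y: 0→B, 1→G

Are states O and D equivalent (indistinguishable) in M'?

States {F,V} cannot be reached from the start state, so discard them.
Initial partition by acceptance: {D,G,H,J,N,O,X,Y} | {B,L,Q}.
Split {D,G,H,J,N,O,X,Y} by δ(·,0) → {H,J,N,O} and {D,G,X,Y}.
Refine {H,J,N,O} on symbol 0: members go to different blocks, giving {H,N} and {J,O}.
On input 0, block {B,L,Q} splits into {B,L} and {Q}.
Refine {D,G,X,Y} on symbol 0: members go to different blocks, giving {D,X,Y} and {G}.
Split {D,X,Y} by δ(·,1) → {D,X} and {Y}.
The partition is now stable with 7 blocks: {H,N} | {B,L} | {D,X} | {J,O} | {Q} | {G} | {Y}.
O and D end up in different blocks, so they are distinguishable. For instance, the string '0' is accepted from only O.

No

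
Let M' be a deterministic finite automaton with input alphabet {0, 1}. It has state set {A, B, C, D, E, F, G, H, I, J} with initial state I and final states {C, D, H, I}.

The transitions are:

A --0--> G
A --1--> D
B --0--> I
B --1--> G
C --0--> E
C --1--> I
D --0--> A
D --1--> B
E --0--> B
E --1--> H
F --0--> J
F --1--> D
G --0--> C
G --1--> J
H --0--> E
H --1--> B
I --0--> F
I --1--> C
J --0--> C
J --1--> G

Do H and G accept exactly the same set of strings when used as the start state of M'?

All states are reachable from the start state.
P0 = {C,D,H,I} | {A,B,E,F,G,J}.
On input 1, block {C,D,H,I} splits into {C,I} and {D,H}.
Refine {A,B,E,F,G,J} on symbol 0: members go to different blocks, giving {A,E,F} and {B,G,J}.
Stable partition: {C,I} | {A,E,F} | {D,H} | {B,G,J} — 4 equivalence classes.
H and G end up in different blocks, so they are distinguishable. For instance, the string 'ε' is accepted from only H.

No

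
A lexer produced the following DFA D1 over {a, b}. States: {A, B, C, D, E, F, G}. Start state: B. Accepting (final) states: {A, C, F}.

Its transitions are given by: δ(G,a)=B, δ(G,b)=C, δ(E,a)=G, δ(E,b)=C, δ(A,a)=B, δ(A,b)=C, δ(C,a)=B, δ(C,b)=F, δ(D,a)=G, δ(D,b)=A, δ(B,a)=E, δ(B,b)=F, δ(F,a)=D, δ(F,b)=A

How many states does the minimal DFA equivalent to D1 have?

Initial partition by acceptance: {A,C,F} | {B,D,E,G}.
No further refinement is possible. Final partition (2 blocks): {A,C,F} | {B,D,E,G}.

2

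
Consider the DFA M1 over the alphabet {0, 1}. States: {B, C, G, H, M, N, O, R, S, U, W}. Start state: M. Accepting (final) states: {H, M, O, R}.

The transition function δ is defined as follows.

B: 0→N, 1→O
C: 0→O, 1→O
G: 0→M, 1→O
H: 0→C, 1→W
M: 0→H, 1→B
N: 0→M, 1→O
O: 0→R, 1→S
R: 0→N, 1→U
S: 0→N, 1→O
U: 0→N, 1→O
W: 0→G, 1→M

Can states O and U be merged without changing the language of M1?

All states are reachable from the start state.
Initial partition by acceptance: {H,M,O,R} | {B,C,G,N,S,U,W}.
Split {H,M,O,R} by δ(·,0) → {H,R} and {M,O}.
Refine {B,C,G,N,S,U,W} on symbol 0: members go to different blocks, giving {B,S,U,W} and {C,G,N}.
No further refinement is possible. Final partition (4 blocks): {H,R} | {B,S,U,W} | {M,O} | {C,G,N}.
O and U end up in different blocks, so they are distinguishable. For instance, the string 'ε' is accepted from only O.

No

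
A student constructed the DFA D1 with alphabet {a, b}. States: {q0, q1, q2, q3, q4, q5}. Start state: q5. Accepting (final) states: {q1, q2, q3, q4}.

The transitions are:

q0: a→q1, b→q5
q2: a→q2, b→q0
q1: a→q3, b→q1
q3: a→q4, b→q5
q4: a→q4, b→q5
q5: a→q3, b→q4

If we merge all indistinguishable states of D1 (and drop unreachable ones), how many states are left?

2

First remove the unreachable states {q0,q1,q2}; 3 states remain.
Start with accepting vs non-accepting: {q3,q4} | {q5}.
No further refinement is possible. Final partition (2 blocks): {q3,q4} | {q5}.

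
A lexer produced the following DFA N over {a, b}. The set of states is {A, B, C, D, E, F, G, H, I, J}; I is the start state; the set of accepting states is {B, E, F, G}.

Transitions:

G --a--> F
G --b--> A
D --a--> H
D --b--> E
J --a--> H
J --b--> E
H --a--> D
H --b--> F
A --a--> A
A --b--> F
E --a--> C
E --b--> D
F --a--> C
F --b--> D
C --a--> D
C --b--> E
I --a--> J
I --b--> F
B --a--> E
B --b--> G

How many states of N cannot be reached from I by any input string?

BFS from I reaches {C, D, E, F, H, I, J}; the 3 state(s) A, B, G are never visited.

3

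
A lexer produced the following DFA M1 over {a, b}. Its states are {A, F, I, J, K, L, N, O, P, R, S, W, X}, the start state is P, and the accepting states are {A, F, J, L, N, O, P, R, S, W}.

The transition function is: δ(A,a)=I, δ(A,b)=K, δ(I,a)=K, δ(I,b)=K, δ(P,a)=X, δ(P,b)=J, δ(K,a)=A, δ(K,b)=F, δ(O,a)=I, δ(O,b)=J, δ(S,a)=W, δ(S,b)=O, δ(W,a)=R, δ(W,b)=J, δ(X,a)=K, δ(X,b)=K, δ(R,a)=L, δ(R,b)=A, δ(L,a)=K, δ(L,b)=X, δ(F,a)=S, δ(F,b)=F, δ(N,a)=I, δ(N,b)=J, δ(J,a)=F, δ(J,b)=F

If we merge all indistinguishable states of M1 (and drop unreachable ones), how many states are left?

10

States {N} cannot be reached from the start state, so discard them.
Start with accepting vs non-accepting: {A,F,J,L,O,P,R,S,W} | {I,K,X}.
On input a, block {A,F,J,L,O,P,R,S,W} splits into {F,J,R,S,W} and {A,L,O,P}.
Split {F,J,R,S,W} by δ(·,a) → {F,J,S,W} and {R}.
On input a, block {F,J,S,W} splits into {F,J,S} and {W}.
Split {F,J,S} by δ(·,a) → {F,J} and {S}.
On input a, block {F,J} splits into {F} and {J}.
Refine {I,K,X} on symbol a: members go to different blocks, giving {I,X} and {K}.
Split {A,L,O,P} by δ(·,a) → {A,O,P} and {L}.
On input b, block {A,O,P} splits into {O,P} and {A}.
The partition is now stable with 10 blocks: {F} | {I,X} | {O,P} | {R} | {W} | {S} | {J} | {K} | {L} | {A}.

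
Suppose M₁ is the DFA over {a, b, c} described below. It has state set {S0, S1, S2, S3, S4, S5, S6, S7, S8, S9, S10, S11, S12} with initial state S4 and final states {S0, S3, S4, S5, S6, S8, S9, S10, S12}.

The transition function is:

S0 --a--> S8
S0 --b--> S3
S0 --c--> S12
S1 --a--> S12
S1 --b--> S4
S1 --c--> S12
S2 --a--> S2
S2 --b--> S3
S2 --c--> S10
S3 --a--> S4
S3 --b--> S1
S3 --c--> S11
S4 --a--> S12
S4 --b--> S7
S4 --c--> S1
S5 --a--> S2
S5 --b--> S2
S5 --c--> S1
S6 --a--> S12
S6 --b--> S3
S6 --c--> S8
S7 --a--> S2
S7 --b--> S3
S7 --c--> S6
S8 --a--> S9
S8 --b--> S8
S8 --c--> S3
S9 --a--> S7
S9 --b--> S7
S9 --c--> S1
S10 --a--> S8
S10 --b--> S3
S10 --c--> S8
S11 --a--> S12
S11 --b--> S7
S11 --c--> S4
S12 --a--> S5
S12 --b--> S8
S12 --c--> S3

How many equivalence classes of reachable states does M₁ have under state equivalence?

8

Reachable states from the start: {S1,S2,S3,S4,S5,S6,S7,S8,S9,S10,S11,S12}. Unreachable: {S0} — drop them.
Start with accepting vs non-accepting: {S3,S4,S5,S6,S8,S9,S10,S12} | {S1,S2,S7,S11}.
Refine {S3,S4,S5,S6,S8,S9,S10,S12} on symbol a: members go to different blocks, giving {S3,S4,S6,S8,S10,S12} and {S5,S9}.
On input a, block {S3,S4,S6,S8,S10,S12} splits into {S3,S4,S6,S10} and {S8,S12}.
On input a, block {S3,S4,S6,S10} splits into {S4,S6,S10} and {S3}.
Split {S4,S6,S10} by δ(·,b) → {S6,S10} and {S4}.
Split {S1,S2,S7,S11} by δ(·,a) → {S1,S11} and {S2,S7}.
Refine {S1,S11} on symbol b: members go to different blocks, giving {S1} and {S11}.
The partition is now stable with 8 blocks: {S6,S10} | {S1} | {S5,S9} | {S8,S12} | {S3} | {S4} | {S2,S7} | {S11}.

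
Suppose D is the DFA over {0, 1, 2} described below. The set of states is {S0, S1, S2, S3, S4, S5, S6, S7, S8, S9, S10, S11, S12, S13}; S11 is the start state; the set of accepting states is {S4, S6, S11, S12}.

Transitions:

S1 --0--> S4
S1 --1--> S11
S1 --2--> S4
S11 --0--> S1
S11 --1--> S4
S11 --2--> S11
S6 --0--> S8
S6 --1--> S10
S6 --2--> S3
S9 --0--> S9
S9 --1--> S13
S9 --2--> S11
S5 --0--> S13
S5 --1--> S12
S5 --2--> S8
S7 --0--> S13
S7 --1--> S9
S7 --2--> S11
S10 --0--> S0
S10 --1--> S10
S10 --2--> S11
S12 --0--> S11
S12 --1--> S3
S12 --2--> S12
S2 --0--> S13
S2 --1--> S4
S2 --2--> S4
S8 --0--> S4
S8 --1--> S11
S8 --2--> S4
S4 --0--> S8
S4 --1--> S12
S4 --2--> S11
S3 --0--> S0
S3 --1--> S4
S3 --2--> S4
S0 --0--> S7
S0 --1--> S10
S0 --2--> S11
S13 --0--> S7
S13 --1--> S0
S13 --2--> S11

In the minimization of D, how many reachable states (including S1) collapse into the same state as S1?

Reachable states from the start: {S0,S1,S3,S4,S7,S8,S9,S10,S11,S12,S13}. Unreachable: {S2,S5,S6} — drop them.
P0 = {S4,S11,S12} | {S0,S1,S3,S7,S8,S9,S10,S13}.
Split {S4,S11,S12} by δ(·,0) → {S4,S11} and {S12}.
On input 1, block {S4,S11} splits into {S4} and {S11}.
On input 0, block {S0,S1,S3,S7,S8,S9,S10,S13} splits into {S0,S3,S7,S9,S10,S13} and {S1,S8}.
Split {S0,S3,S7,S9,S10,S13} by δ(·,1) → {S0,S7,S9,S10,S13} and {S3}.
The partition is now stable with 6 blocks: {S4} | {S0,S7,S9,S10,S13} | {S12} | {S11} | {S1,S8} | {S3}.
The equivalence class containing S1 is {S1,S8}, of size 2.

2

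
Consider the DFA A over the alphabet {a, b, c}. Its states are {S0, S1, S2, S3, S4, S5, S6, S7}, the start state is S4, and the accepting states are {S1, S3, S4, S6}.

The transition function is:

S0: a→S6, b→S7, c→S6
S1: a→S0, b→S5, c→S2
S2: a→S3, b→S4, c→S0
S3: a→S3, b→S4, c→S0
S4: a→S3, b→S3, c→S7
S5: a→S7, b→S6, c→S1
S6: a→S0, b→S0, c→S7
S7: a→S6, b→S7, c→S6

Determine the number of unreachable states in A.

BFS from S4 reaches {S0, S3, S4, S6, S7}; the 3 state(s) S1, S2, S5 are never visited.

3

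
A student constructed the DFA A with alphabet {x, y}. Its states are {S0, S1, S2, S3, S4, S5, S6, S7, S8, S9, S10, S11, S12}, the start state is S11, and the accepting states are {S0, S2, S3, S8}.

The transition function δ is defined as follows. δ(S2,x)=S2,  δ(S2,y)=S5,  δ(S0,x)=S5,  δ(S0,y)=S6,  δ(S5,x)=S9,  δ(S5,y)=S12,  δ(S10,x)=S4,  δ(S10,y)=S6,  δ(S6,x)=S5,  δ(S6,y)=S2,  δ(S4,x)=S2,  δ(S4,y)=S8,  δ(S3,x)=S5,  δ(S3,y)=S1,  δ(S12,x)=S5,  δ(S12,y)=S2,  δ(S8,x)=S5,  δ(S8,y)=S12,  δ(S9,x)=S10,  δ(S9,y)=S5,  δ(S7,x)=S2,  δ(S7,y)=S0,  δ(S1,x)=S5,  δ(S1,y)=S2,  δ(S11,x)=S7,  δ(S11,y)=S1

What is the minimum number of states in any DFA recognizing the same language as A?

7

First remove the unreachable states {S3}; 12 states remain.
Initial partition by acceptance: {S0,S2,S8} | {S1,S4,S5,S6,S7,S9,S10,S11,S12}.
Refine {S0,S2,S8} on symbol x: members go to different blocks, giving {S0,S8} and {S2}.
On input x, block {S1,S4,S5,S6,S7,S9,S10,S11,S12} splits into {S1,S5,S6,S9,S10,S11,S12} and {S4,S7}.
Split {S1,S5,S6,S9,S10,S11,S12} by δ(·,x) → {S1,S5,S6,S9,S12} and {S10,S11}.
Refine {S1,S5,S6,S9,S12} on symbol x: members go to different blocks, giving {S1,S5,S6,S12} and {S9}.
Refine {S1,S5,S6,S12} on symbol x: members go to different blocks, giving {S1,S6,S12} and {S5}.
Stable partition: {S0,S8} | {S1,S6,S12} | {S2} | {S4,S7} | {S10,S11} | {S9} | {S5} — 7 equivalence classes.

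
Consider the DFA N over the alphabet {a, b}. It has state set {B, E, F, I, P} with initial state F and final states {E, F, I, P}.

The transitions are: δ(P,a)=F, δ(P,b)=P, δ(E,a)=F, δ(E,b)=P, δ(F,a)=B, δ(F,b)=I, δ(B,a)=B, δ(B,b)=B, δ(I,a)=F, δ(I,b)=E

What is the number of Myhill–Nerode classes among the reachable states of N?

Start with accepting vs non-accepting: {E,F,I,P} | {B}.
On input a, block {E,F,I,P} splits into {E,I,P} and {F}.
Stable partition: {E,I,P} | {B} | {F} — 3 equivalence classes.

3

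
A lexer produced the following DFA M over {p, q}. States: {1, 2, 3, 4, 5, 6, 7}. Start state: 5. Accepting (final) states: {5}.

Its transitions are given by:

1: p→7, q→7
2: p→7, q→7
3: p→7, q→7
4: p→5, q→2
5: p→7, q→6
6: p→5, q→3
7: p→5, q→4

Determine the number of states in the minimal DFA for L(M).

4

States {1} cannot be reached from the start state, so discard them.
Initial partition by acceptance: {5} | {2,3,4,6,7}.
Refine {2,3,4,6,7} on symbol p: members go to different blocks, giving {4,6,7} and {2,3}.
Split {4,6,7} by δ(·,q) → {4,6} and {7}.
Stable partition: {5} | {4,6} | {2,3} | {7} — 4 equivalence classes.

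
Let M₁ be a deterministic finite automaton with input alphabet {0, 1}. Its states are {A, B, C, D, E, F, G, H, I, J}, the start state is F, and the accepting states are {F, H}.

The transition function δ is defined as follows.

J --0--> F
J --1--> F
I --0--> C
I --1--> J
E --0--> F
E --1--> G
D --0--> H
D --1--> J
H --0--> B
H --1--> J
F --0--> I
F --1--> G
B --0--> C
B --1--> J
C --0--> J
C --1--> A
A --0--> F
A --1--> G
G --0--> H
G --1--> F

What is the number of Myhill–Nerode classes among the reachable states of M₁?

First remove the unreachable states {D,E}; 8 states remain.
P0 = {F,H} | {A,B,C,G,I,J}.
Split {A,B,C,G,I,J} by δ(·,0) → {A,G,J} and {B,C,I}.
Refine {A,G,J} on symbol 1: members go to different blocks, giving {G,J} and {A}.
Refine {B,C,I} on symbol 0: members go to different blocks, giving {B,I} and {C}.
No further refinement is possible. Final partition (5 blocks): {F,H} | {G,J} | {B,I} | {A} | {C}.

5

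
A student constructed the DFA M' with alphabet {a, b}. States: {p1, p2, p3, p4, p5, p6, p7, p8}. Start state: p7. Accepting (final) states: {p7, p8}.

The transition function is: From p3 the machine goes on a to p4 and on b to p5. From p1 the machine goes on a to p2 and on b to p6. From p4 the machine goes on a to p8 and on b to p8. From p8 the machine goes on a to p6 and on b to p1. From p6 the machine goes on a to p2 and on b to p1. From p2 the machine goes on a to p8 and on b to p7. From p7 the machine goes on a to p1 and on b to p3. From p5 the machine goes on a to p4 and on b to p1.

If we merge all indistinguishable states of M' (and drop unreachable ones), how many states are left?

Every state is reachable, so we keep all 8.
Start with accepting vs non-accepting: {p7,p8} | {p1,p2,p3,p4,p5,p6}.
Split {p1,p2,p3,p4,p5,p6} by δ(·,a) → {p1,p3,p5,p6} and {p2,p4}.
Stable partition: {p7,p8} | {p1,p3,p5,p6} | {p2,p4} — 3 equivalence classes.

3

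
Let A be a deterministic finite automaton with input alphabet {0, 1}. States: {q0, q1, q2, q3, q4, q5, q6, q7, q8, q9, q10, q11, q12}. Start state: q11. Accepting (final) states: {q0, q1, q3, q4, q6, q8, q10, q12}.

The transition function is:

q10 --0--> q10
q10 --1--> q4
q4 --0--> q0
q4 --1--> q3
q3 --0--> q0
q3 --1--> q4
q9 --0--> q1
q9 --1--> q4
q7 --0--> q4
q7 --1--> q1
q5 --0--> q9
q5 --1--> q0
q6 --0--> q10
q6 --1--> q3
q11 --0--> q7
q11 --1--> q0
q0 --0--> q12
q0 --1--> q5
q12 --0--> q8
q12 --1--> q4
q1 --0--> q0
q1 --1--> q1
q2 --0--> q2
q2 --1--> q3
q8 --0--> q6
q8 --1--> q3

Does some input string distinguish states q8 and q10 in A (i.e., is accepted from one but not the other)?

Reachable states from the start: {q0,q1,q3,q4,q5,q6,q7,q8,q9,q10,q11,q12}. Unreachable: {q2} — drop them.
Initial partition by acceptance: {q0,q1,q3,q4,q6,q8,q10,q12} | {q5,q7,q9,q11}.
Refine {q0,q1,q3,q4,q6,q8,q10,q12} on symbol 1: members go to different blocks, giving {q1,q3,q4,q6,q8,q10,q12} and {q0}.
Refine {q1,q3,q4,q6,q8,q10,q12} on symbol 0: members go to different blocks, giving {q6,q8,q10,q12} and {q1,q3,q4}.
Refine {q5,q7,q9,q11} on symbol 0: members go to different blocks, giving {q5,q11} and {q7,q9}.
Stable partition: {q6,q8,q10,q12} | {q5,q11} | {q0} | {q1,q3,q4} | {q7,q9} — 5 equivalence classes.
q8 and q10 lie in the same block of the stable partition, so they are equivalent — no string distinguishes them.

No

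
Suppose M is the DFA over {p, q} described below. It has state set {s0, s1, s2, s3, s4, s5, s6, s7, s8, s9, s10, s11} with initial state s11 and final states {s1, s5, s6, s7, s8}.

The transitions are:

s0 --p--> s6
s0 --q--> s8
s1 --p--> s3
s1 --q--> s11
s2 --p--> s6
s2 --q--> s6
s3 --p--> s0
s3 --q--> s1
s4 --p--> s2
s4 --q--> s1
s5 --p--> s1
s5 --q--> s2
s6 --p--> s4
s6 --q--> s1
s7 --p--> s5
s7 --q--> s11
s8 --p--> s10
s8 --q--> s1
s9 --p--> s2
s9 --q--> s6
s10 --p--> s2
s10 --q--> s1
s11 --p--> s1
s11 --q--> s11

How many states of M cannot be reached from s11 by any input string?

3

No path from s11 leads to s5, s7, s9; the other 9 states are all reachable.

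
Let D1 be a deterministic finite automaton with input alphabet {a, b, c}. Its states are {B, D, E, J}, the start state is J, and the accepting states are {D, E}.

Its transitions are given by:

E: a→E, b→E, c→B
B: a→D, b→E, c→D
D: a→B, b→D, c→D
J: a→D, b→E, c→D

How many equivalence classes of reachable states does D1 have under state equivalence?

Every state is reachable, so we keep all 4.
Start with accepting vs non-accepting: {D,E} | {B,J}.
Refine {D,E} on symbol a: members go to different blocks, giving {E} and {D}.
No further refinement is possible. Final partition (3 blocks): {E} | {B,J} | {D}.

3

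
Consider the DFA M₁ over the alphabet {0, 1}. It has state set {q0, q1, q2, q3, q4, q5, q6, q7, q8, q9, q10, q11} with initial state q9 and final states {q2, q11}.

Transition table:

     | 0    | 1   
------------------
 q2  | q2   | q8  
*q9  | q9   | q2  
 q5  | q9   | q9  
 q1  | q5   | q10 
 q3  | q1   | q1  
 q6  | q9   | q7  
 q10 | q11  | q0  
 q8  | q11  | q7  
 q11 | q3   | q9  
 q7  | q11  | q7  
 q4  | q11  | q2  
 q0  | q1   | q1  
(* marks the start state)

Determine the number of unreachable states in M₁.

No path from q9 leads to q4, q6; the other 10 states are all reachable.

2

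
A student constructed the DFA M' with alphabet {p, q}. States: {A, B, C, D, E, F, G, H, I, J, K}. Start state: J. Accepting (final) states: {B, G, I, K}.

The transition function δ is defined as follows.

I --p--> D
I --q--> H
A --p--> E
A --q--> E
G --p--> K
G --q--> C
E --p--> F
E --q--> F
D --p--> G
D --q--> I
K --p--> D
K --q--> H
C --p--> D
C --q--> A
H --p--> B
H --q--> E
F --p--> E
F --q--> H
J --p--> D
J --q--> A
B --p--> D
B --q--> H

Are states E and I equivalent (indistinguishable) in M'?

Every state is reachable, so we keep all 11.
Start with accepting vs non-accepting: {B,G,I,K} | {A,C,D,E,F,H,J}.
On input p, block {B,G,I,K} splits into {B,I,K} and {G}.
Refine {A,C,D,E,F,H,J} on symbol p: members go to different blocks, giving {A,C,E,F,J} and {D} and {H}.
On input p, block {A,C,E,F,J} splits into {A,E,F} and {C,J}.
Refine {A,E,F} on symbol q: members go to different blocks, giving {A,E} and {F}.
Refine {A,E} on symbol p: members go to different blocks, giving {A} and {E}.
Stable partition: {B,I,K} | {A} | {G} | {D} | {H} | {C,J} | {F} | {E} — 8 equivalence classes.
E and I end up in different blocks, so they are distinguishable. For instance, the string 'ε' is accepted from only I.

No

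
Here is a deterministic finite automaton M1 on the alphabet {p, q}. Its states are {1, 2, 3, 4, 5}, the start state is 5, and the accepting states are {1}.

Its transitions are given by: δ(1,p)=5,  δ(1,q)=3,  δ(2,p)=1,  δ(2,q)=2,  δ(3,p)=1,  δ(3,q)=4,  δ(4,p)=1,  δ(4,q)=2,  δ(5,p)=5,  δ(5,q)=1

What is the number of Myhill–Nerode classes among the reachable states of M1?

3

Start with accepting vs non-accepting: {1} | {2,3,4,5}.
Refine {2,3,4,5} on symbol p: members go to different blocks, giving {2,3,4} and {5}.
No further refinement is possible. Final partition (3 blocks): {1} | {2,3,4} | {5}.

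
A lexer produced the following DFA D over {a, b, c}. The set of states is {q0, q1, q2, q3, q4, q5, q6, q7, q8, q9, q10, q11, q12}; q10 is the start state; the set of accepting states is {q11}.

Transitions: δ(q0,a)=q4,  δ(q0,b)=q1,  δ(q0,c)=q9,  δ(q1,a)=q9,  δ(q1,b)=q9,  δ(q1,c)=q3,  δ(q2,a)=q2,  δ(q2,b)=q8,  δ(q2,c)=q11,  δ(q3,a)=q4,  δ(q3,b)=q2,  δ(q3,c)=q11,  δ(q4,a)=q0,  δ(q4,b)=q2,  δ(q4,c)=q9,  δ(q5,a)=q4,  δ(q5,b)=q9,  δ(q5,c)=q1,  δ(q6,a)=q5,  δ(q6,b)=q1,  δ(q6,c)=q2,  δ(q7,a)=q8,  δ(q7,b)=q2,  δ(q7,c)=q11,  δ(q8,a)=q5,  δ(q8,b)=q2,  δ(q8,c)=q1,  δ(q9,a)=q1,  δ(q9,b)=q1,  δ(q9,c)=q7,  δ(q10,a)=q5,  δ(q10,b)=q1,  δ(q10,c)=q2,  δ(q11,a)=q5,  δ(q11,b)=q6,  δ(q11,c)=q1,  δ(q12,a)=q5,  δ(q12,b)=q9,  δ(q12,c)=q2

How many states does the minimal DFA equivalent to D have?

7

States {q12} cannot be reached from the start state, so discard them.
P0 = {q11} | {q0,q1,q2,q3,q4,q5,q6,q7,q8,q9,q10}.
Split {q0,q1,q2,q3,q4,q5,q6,q7,q8,q9,q10} by δ(·,c) → {q0,q1,q4,q5,q6,q8,q9,q10} and {q2,q3,q7}.
Split {q0,q1,q4,q5,q6,q8,q9,q10} by δ(·,b) → {q0,q1,q5,q6,q9,q10} and {q4,q8}.
On input a, block {q0,q1,q5,q6,q9,q10} splits into {q1,q6,q9,q10} and {q0,q5}.
Refine {q1,q6,q9,q10} on symbol a: members go to different blocks, giving {q1,q9} and {q6,q10}.
Refine {q2,q3,q7} on symbol a: members go to different blocks, giving {q3,q7} and {q2}.
No further refinement is possible. Final partition (7 blocks): {q11} | {q1,q9} | {q3,q7} | {q4,q8} | {q0,q5} | {q6,q10} | {q2}.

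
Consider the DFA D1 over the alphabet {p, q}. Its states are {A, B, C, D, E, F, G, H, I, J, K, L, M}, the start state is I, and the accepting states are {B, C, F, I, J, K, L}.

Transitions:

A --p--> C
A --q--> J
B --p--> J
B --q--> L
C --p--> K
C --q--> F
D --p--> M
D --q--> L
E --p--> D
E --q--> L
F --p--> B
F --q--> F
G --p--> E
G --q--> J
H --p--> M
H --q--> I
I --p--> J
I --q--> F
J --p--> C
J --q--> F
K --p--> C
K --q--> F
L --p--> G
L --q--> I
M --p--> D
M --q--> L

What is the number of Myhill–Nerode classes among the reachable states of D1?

First remove the unreachable states {A,H}; 11 states remain.
P0 = {B,C,F,I,J,K,L} | {D,E,G,M}.
Split {B,C,F,I,J,K,L} by δ(·,p) → {B,C,F,I,J,K} and {L}.
Split {B,C,F,I,J,K} by δ(·,q) → {C,F,I,J,K} and {B}.
Split {C,F,I,J,K} by δ(·,p) → {C,I,J,K} and {F}.
Split {D,E,G,M} by δ(·,q) → {D,E,M} and {G}.
The partition is now stable with 6 blocks: {C,I,J,K} | {D,E,M} | {L} | {B} | {F} | {G}.

6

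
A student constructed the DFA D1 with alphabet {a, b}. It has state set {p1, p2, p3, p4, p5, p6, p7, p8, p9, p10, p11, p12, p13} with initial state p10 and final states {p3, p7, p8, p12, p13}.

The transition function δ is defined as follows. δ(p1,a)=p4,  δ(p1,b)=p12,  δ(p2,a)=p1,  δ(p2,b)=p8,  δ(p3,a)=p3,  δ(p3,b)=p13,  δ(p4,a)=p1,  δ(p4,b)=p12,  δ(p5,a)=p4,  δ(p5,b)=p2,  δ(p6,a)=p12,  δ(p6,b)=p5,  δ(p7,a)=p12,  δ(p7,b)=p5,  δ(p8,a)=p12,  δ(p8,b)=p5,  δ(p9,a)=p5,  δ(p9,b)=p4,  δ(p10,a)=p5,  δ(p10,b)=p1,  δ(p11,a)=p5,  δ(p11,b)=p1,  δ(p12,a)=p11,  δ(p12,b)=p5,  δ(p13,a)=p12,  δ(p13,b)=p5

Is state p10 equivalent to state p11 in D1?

Yes

Reachable states from the start: {p1,p2,p4,p5,p8,p10,p11,p12}. Unreachable: {p3,p6,p7,p9,p13} — drop them.
P0 = {p8,p12} | {p1,p2,p4,p5,p10,p11}.
Split {p8,p12} by δ(·,a) → {p8} and {p12}.
Split {p1,p2,p4,p5,p10,p11} by δ(·,b) → {p5,p10,p11} and {p1,p4} and {p2}.
On input a, block {p5,p10,p11} splits into {p10,p11} and {p5}.
Stable partition: {p8} | {p10,p11} | {p12} | {p1,p4} | {p2} | {p5} — 6 equivalence classes.
p10 and p11 lie in the same block of the stable partition, so they are equivalent — no string distinguishes them.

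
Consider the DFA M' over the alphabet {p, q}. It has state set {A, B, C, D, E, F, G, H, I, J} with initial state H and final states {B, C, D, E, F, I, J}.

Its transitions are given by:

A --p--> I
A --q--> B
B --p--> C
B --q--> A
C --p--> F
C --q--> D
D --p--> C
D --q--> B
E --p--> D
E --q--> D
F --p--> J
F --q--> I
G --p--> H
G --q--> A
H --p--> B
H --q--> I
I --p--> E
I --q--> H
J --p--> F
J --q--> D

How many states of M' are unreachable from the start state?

1

Starting at H and following transitions, the reachable set is {A, B, C, D, E, F, H, I, J}. That leaves G unreachable — 1 in total.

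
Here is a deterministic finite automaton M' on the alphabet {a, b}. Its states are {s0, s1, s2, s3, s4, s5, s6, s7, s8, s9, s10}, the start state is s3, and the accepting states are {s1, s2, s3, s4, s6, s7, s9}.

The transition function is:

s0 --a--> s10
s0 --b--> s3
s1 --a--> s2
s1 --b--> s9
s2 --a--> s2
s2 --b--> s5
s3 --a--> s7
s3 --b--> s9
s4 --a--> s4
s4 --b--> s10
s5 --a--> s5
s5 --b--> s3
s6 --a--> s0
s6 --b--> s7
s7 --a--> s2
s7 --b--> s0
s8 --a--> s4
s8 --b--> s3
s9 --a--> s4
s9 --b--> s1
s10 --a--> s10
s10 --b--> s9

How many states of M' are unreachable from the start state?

2

BFS from s3 reaches {s0, s1, s2, s3, s4, s5, s7, s9, s10}; the 2 state(s) s6, s8 are never visited.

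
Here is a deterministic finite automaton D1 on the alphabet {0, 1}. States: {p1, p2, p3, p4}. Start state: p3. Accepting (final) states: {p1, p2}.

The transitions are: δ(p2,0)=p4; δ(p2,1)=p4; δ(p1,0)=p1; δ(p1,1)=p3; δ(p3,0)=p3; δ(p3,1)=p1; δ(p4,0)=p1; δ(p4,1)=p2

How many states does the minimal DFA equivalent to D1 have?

2

First remove the unreachable states {p2,p4}; 2 states remain.
P0 = {p1} | {p3}.
Stable partition: {p1} | {p3} — 2 equivalence classes.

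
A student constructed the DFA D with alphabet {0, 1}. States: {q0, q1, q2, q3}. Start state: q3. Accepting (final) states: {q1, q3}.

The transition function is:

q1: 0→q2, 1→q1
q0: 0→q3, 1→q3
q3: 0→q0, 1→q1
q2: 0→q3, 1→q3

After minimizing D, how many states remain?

All states are reachable from the start state.
Start with accepting vs non-accepting: {q1,q3} | {q0,q2}.
No further refinement is possible. Final partition (2 blocks): {q1,q3} | {q0,q2}.

2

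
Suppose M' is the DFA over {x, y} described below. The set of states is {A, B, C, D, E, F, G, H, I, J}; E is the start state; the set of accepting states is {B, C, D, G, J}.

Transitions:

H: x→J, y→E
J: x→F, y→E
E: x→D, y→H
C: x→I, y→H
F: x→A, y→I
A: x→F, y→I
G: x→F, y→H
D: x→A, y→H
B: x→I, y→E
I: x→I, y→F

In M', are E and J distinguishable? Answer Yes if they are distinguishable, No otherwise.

Yes

Reachable states from the start: {A,D,E,F,H,I,J}. Unreachable: {B,C,G} — drop them.
Initial partition by acceptance: {D,J} | {A,E,F,H,I}.
Split {A,E,F,H,I} by δ(·,x) → {A,F,I} and {E,H}.
Stable partition: {D,J} | {A,F,I} | {E,H} — 3 equivalence classes.
E and J end up in different blocks, so they are distinguishable. For instance, the string 'ε' is accepted from only J.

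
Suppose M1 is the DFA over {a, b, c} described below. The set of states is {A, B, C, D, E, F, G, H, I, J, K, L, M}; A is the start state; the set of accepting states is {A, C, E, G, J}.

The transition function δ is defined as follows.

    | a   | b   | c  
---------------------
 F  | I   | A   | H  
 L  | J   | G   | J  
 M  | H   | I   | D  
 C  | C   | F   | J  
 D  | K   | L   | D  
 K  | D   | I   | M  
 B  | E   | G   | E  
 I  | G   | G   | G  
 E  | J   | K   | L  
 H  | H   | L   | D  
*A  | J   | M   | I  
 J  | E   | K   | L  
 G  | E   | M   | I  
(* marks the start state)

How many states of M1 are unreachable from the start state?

3

Starting at A and following transitions, the reachable set is {A, D, E, G, H, I, J, K, L, M}. That leaves B, C, F unreachable — 3 in total.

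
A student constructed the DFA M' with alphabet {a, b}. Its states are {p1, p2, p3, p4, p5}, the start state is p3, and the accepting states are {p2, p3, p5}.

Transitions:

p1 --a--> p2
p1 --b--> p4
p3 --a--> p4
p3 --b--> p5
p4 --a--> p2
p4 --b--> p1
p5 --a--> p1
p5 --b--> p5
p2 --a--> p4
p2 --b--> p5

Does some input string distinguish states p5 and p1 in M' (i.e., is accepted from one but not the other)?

Yes

Start with accepting vs non-accepting: {p2,p3,p5} | {p1,p4}.
No further refinement is possible. Final partition (2 blocks): {p2,p3,p5} | {p1,p4}.
p5 and p1 end up in different blocks, so they are distinguishable. For instance, the string 'ε' is accepted from only p5.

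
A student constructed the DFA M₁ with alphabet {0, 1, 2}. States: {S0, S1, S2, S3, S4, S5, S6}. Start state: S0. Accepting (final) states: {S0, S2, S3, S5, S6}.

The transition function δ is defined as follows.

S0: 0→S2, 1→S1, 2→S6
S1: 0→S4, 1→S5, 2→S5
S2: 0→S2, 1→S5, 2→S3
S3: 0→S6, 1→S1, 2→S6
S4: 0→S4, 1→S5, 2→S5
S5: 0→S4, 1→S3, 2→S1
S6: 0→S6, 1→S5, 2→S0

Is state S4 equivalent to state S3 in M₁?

No

All states are reachable from the start state.
P0 = {S0,S2,S3,S5,S6} | {S1,S4}.
Split {S0,S2,S3,S5,S6} by δ(·,0) → {S0,S2,S3,S6} and {S5}.
On input 1, block {S0,S2,S3,S6} splits into {S0,S3} and {S2,S6}.
No further refinement is possible. Final partition (4 blocks): {S0,S3} | {S1,S4} | {S5} | {S2,S6}.
S4 and S3 end up in different blocks, so they are distinguishable. For instance, the string 'ε' is accepted from only S3.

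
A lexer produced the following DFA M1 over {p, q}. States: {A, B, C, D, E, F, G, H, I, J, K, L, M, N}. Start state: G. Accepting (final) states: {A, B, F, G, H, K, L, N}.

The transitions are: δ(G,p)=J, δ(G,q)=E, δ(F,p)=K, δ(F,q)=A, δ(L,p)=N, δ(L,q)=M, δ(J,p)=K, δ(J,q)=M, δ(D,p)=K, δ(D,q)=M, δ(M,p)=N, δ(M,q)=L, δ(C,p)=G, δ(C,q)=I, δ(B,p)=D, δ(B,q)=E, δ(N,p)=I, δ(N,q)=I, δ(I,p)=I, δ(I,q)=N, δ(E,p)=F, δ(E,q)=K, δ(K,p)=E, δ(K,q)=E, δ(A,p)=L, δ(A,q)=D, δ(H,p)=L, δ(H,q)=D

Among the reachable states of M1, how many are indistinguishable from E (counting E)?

Reachable states from the start: {A,D,E,F,G,I,J,K,L,M,N}. Unreachable: {B,C,H} — drop them.
Start with accepting vs non-accepting: {A,F,G,K,L,N} | {D,E,I,J,M}.
On input p, block {A,F,G,K,L,N} splits into {A,F,L} and {G,K,N}.
Refine {A,F,L} on symbol p: members go to different blocks, giving {F,L} and {A}.
Split {F,L} by δ(·,q) → {F} and {L}.
Split {D,E,I,J,M} by δ(·,p) → {D,J,M} and {E} and {I}.
Split {D,J,M} by δ(·,q) → {D,J} and {M}.
On input p, block {G,K,N} splits into {G} and {K} and {N}.
The partition is now stable with 10 blocks: {F} | {D,J} | {G} | {A} | {L} | {E} | {I} | {M} | {K} | {N}.
State E belongs to the block {E}, which has 1 states.

1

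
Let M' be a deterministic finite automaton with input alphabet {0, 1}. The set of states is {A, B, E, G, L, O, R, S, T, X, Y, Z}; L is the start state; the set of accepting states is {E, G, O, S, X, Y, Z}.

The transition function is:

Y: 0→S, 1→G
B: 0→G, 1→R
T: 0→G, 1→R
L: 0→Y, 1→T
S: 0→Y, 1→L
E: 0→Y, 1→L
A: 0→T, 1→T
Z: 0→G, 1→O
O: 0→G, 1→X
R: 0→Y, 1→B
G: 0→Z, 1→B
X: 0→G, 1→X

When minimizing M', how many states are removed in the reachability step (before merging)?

2

No path from L leads to A, E; the other 10 states are all reachable.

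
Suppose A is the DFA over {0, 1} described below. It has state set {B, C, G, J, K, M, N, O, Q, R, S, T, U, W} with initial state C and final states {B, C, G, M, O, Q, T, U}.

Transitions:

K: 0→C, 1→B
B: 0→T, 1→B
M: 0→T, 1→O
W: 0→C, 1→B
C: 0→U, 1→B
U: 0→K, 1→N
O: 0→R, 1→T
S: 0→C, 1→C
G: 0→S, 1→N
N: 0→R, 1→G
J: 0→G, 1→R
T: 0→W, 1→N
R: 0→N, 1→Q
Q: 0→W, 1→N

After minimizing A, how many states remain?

Reachable states from the start: {B,C,G,K,N,Q,R,S,T,U,W}. Unreachable: {J,M,O} — drop them.
P0 = {B,C,G,Q,T,U} | {K,N,R,S,W}.
Refine {B,C,G,Q,T,U} on symbol 0: members go to different blocks, giving {G,Q,T,U} and {B,C}.
Refine {K,N,R,S,W} on symbol 0: members go to different blocks, giving {K,S,W} and {N,R}.
No further refinement is possible. Final partition (4 blocks): {G,Q,T,U} | {K,S,W} | {B,C} | {N,R}.

4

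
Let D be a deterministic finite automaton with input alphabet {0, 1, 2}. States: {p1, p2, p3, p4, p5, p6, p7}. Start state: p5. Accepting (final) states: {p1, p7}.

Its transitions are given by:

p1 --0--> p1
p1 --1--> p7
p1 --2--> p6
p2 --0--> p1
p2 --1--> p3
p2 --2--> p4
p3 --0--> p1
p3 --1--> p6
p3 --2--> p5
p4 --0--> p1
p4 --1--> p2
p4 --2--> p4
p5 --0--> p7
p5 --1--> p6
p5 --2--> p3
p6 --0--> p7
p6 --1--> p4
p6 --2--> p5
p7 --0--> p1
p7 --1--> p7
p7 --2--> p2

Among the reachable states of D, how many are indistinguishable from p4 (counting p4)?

Every state is reachable, so we keep all 7.
Initial partition by acceptance: {p1,p7} | {p2,p3,p4,p5,p6}.
Stable partition: {p1,p7} | {p2,p3,p4,p5,p6} — 2 equivalence classes.
State p4 belongs to the block {p2,p3,p4,p5,p6}, which has 5 states.

5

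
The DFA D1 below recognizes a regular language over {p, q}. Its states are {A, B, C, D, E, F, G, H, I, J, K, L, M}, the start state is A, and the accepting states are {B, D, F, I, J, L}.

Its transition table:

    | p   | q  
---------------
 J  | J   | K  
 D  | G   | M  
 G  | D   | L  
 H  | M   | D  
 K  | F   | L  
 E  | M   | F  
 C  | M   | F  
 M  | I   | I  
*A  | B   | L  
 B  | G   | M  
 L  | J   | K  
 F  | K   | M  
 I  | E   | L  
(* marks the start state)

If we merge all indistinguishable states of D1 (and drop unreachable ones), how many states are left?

Reachable states from the start: {A,B,D,E,F,G,I,J,K,L,M}. Unreachable: {C,H} — drop them.
P0 = {B,D,F,I,J,L} | {A,E,G,K,M}.
On input p, block {B,D,F,I,J,L} splits into {B,D,F,I} and {J,L}.
On input q, block {B,D,F,I} splits into {B,D,F} and {I}.
On input p, block {A,E,G,K,M} splits into {A,G,K} and {E} and {M}.
The partition is now stable with 6 blocks: {B,D,F} | {A,G,K} | {J,L} | {I} | {E} | {M}.

6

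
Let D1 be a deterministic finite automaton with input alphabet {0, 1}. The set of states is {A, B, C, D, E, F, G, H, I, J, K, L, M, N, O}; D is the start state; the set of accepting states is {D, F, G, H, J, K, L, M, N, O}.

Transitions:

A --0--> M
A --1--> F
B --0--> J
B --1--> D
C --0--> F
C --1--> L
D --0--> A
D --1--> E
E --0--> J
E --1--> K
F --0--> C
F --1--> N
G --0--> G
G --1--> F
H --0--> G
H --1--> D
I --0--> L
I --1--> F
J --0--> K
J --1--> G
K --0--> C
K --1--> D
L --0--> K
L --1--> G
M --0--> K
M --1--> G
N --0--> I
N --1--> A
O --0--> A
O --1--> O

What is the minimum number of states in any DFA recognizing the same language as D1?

First remove the unreachable states {B,H,O}; 12 states remain.
Start with accepting vs non-accepting: {D,F,G,J,K,L,M,N} | {A,C,E,I}.
On input 0, block {D,F,G,J,K,L,M,N} splits into {D,F,K,N} and {G,J,L,M}.
On input 1, block {D,F,K,N} splits into {D,N} and {F,K}.
Split {A,C,E,I} by δ(·,0) → {A,E,I} and {C}.
Split {G,J,L,M} by δ(·,0) → {J,L,M} and {G}.
Stable partition: {D,N} | {A,E,I} | {J,L,M} | {F,K} | {C} | {G} — 6 equivalence classes.

6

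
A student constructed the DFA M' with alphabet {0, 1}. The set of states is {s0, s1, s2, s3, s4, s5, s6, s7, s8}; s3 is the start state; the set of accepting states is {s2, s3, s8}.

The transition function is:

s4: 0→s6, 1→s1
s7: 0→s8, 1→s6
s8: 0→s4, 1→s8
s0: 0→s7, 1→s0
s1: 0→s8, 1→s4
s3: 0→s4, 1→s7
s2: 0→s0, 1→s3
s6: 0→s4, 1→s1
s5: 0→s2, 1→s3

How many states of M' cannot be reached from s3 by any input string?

BFS from s3 reaches {s1, s3, s4, s6, s7, s8}; the 3 state(s) s0, s2, s5 are never visited.

3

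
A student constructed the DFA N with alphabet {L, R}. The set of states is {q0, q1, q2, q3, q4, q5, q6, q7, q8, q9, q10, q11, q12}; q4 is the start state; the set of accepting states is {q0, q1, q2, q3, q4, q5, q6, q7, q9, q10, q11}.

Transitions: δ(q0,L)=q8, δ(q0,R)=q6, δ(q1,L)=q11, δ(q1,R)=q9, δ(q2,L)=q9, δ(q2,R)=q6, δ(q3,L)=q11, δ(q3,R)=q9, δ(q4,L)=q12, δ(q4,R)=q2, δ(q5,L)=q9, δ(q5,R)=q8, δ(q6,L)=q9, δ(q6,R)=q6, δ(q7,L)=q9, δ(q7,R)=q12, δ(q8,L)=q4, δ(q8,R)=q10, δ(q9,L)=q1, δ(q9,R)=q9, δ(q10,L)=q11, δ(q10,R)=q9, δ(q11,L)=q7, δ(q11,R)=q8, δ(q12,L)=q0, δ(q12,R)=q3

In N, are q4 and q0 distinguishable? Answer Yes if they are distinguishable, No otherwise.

States {q5} cannot be reached from the start state, so discard them.
P0 = {q0,q1,q2,q3,q4,q6,q7,q9,q10,q11} | {q8,q12}.
On input L, block {q0,q1,q2,q3,q4,q6,q7,q9,q10,q11} splits into {q1,q2,q3,q6,q7,q9,q10,q11} and {q0,q4}.
Refine {q1,q2,q3,q6,q7,q9,q10,q11} on symbol R: members go to different blocks, giving {q1,q2,q3,q6,q9,q10} and {q7,q11}.
Refine {q1,q2,q3,q6,q9,q10} on symbol L: members go to different blocks, giving {q1,q3,q10} and {q2,q6,q9}.
Split {q7,q11} by δ(·,L) → {q7} and {q11}.
Refine {q2,q6,q9} on symbol L: members go to different blocks, giving {q2,q6} and {q9}.
No further refinement is possible. Final partition (7 blocks): {q1,q3,q10} | {q8,q12} | {q0,q4} | {q7} | {q2,q6} | {q11} | {q9}.
q4 and q0 lie in the same block of the stable partition, so they are equivalent — no string distinguishes them.

No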